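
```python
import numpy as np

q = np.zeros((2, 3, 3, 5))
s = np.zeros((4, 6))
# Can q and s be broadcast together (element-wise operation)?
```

No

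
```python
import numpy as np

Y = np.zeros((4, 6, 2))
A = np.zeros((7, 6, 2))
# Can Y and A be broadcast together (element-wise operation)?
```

No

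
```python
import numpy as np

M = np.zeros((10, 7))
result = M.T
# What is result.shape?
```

(7, 10)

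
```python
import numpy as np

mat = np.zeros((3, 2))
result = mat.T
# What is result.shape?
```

(2, 3)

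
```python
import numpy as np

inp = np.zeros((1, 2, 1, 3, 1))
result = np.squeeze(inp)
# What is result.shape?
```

(2, 3)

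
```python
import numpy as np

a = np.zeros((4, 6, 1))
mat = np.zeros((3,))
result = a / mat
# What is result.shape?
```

(4, 6, 3)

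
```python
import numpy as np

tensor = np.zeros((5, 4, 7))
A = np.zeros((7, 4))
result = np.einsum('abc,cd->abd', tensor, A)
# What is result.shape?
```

(5, 4, 4)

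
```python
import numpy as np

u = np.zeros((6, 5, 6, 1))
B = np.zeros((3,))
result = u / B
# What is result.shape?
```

(6, 5, 6, 3)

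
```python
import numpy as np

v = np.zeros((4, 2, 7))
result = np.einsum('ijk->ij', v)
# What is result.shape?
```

(4, 2)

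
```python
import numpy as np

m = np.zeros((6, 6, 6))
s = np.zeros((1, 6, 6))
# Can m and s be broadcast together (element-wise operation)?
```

Yes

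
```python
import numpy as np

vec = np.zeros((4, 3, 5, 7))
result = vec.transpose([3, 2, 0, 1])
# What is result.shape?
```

(7, 5, 4, 3)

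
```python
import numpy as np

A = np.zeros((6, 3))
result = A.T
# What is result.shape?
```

(3, 6)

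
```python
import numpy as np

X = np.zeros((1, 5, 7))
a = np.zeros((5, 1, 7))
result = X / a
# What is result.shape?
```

(5, 5, 7)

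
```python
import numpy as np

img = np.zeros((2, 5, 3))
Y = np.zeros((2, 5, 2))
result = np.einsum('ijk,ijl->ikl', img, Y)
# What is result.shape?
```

(2, 3, 2)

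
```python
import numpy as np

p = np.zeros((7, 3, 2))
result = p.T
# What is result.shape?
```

(2, 3, 7)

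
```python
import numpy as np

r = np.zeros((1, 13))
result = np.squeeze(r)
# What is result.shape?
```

(13,)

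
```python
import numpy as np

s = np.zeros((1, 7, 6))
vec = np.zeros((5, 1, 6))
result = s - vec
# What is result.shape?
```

(5, 7, 6)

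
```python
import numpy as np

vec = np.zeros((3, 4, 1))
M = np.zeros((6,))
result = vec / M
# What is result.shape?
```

(3, 4, 6)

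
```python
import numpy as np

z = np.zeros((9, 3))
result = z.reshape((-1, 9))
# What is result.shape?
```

(3, 9)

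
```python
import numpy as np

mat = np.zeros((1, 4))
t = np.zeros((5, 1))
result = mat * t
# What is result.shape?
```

(5, 4)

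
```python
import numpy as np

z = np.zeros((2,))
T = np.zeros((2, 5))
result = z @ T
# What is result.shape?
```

(5,)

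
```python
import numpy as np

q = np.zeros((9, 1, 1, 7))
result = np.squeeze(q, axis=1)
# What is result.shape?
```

(9, 1, 7)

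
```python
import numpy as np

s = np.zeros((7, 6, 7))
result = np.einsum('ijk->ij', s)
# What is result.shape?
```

(7, 6)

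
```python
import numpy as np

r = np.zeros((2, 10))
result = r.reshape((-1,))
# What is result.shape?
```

(20,)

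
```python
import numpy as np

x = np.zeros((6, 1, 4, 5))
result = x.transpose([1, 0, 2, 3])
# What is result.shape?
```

(1, 6, 4, 5)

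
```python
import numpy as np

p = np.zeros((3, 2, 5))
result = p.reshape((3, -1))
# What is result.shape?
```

(3, 10)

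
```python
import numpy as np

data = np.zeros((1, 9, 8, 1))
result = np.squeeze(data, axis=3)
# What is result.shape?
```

(1, 9, 8)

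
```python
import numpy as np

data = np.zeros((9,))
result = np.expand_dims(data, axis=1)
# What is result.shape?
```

(9, 1)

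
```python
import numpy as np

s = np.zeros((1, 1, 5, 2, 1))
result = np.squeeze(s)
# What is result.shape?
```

(5, 2)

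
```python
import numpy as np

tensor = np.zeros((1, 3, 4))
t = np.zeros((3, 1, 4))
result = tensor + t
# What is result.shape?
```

(3, 3, 4)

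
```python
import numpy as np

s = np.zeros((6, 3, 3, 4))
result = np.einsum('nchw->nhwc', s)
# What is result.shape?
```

(6, 3, 4, 3)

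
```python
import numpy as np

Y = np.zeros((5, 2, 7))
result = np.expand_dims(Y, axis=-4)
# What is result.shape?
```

(1, 5, 2, 7)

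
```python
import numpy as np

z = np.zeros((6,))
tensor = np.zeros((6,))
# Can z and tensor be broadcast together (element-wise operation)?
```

Yes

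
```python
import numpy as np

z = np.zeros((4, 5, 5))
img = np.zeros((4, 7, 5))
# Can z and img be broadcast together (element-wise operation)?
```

No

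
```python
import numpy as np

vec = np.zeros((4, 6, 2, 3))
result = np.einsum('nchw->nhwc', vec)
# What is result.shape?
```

(4, 2, 3, 6)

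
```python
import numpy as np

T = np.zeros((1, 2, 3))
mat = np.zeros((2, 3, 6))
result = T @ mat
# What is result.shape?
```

(2, 2, 6)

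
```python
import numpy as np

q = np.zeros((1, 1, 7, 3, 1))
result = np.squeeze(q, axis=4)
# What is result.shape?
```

(1, 1, 7, 3)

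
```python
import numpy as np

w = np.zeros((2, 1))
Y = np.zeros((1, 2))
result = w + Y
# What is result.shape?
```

(2, 2)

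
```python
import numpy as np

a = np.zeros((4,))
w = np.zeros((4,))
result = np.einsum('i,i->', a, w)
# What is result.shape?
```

()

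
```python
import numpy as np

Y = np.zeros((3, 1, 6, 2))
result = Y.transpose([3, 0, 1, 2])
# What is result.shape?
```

(2, 3, 1, 6)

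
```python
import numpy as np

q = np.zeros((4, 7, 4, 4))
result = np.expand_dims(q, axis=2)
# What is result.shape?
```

(4, 7, 1, 4, 4)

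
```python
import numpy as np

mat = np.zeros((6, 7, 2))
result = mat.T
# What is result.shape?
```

(2, 7, 6)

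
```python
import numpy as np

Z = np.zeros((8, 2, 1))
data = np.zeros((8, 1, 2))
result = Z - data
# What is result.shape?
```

(8, 2, 2)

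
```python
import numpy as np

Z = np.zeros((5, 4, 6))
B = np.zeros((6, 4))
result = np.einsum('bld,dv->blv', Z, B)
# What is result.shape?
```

(5, 4, 4)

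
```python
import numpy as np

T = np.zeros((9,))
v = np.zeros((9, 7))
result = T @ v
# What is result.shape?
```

(7,)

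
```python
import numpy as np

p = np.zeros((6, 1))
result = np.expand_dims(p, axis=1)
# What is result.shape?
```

(6, 1, 1)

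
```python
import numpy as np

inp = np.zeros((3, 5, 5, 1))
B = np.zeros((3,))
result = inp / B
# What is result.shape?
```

(3, 5, 5, 3)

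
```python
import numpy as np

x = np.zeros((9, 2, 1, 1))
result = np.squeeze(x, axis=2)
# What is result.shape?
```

(9, 2, 1)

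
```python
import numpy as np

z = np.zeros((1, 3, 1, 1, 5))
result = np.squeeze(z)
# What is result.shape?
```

(3, 5)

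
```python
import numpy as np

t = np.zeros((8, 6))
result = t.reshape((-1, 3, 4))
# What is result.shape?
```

(4, 3, 4)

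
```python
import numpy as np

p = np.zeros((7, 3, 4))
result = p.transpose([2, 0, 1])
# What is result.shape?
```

(4, 7, 3)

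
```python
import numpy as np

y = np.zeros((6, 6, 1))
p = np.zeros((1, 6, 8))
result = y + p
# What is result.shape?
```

(6, 6, 8)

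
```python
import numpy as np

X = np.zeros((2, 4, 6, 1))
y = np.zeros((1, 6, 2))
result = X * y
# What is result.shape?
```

(2, 4, 6, 2)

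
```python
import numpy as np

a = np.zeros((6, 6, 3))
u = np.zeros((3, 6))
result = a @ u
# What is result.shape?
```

(6, 6, 6)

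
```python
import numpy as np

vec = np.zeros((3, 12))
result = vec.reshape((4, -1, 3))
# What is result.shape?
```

(4, 3, 3)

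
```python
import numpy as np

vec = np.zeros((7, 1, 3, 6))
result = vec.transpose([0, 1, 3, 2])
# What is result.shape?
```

(7, 1, 6, 3)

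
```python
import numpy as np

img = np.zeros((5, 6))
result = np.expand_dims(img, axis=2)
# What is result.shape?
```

(5, 6, 1)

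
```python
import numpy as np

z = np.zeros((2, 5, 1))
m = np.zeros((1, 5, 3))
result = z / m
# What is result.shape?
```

(2, 5, 3)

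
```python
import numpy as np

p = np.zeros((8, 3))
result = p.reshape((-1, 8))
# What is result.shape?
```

(3, 8)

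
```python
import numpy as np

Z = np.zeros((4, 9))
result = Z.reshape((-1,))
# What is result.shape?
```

(36,)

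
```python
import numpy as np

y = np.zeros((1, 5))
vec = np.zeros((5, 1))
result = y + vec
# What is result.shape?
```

(5, 5)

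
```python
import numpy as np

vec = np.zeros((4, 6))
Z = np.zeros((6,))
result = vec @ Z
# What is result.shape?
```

(4,)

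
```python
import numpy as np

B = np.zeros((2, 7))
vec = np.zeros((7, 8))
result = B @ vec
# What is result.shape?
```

(2, 8)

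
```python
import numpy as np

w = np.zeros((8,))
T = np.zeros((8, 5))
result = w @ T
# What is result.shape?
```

(5,)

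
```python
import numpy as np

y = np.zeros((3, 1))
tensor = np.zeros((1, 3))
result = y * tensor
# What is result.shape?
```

(3, 3)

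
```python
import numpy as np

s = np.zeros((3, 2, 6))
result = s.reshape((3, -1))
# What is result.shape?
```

(3, 12)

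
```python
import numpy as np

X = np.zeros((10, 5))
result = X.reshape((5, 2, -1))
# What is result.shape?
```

(5, 2, 5)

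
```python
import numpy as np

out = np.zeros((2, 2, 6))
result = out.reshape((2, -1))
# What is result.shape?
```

(2, 12)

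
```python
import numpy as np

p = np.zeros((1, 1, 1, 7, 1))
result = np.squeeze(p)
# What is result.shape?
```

(7,)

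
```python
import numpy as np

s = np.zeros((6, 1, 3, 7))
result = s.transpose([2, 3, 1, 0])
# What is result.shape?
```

(3, 7, 1, 6)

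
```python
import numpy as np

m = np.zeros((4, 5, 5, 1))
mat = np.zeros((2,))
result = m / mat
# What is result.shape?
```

(4, 5, 5, 2)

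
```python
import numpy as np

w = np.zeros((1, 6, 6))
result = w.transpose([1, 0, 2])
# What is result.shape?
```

(6, 1, 6)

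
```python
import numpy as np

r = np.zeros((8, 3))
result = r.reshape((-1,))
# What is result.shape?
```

(24,)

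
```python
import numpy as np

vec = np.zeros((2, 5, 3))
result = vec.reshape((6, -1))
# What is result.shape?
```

(6, 5)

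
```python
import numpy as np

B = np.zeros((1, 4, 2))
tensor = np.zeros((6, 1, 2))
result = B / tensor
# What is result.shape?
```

(6, 4, 2)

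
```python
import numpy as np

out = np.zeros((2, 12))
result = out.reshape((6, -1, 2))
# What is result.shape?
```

(6, 2, 2)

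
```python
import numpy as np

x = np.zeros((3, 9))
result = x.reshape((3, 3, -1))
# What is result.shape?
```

(3, 3, 3)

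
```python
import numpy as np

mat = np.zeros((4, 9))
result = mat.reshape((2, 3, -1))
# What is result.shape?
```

(2, 3, 6)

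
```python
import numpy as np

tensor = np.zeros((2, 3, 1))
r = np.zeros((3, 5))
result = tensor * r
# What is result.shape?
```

(2, 3, 5)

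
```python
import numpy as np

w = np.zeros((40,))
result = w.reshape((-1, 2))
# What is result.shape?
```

(20, 2)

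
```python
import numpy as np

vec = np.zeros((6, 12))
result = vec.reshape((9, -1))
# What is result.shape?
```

(9, 8)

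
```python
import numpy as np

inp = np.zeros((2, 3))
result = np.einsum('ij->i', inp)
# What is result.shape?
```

(2,)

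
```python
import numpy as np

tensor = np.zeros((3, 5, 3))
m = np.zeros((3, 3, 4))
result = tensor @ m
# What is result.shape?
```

(3, 5, 4)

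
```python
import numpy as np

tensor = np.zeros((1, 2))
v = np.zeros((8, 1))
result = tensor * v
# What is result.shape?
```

(8, 2)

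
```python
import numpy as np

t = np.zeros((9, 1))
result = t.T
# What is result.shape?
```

(1, 9)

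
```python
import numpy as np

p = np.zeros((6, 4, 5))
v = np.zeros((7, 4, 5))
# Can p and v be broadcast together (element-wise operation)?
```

No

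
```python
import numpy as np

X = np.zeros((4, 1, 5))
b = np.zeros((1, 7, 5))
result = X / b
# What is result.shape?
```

(4, 7, 5)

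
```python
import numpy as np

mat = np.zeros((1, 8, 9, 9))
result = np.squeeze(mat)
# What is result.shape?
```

(8, 9, 9)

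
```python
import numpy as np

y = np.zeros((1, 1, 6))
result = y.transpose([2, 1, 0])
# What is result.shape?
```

(6, 1, 1)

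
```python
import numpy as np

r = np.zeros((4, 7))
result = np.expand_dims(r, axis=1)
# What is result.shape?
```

(4, 1, 7)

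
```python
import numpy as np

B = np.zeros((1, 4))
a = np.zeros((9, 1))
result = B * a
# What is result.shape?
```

(9, 4)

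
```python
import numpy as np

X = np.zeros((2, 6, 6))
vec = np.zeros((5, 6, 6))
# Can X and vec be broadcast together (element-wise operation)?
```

No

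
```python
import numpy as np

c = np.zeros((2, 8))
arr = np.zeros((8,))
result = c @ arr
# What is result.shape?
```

(2,)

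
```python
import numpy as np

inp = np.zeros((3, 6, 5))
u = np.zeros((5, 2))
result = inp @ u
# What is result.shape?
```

(3, 6, 2)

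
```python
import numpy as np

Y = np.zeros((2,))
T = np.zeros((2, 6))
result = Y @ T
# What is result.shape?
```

(6,)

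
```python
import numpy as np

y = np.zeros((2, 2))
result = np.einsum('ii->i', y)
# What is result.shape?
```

(2,)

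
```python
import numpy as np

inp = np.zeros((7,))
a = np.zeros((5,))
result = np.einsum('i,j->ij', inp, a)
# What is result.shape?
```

(7, 5)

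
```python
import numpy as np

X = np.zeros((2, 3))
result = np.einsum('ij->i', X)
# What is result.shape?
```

(2,)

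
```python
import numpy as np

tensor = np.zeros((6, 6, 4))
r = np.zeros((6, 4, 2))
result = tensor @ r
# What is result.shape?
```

(6, 6, 2)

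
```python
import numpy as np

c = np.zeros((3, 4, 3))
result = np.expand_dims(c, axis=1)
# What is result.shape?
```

(3, 1, 4, 3)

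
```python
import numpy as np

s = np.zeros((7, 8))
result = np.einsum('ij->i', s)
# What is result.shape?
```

(7,)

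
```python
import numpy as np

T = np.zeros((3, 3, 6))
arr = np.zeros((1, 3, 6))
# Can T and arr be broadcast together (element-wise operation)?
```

Yes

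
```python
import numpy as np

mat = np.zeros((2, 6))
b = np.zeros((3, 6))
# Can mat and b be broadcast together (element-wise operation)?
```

No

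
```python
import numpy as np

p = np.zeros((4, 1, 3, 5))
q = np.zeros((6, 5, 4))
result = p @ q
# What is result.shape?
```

(4, 6, 3, 4)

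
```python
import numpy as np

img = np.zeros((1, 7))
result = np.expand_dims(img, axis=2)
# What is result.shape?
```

(1, 7, 1)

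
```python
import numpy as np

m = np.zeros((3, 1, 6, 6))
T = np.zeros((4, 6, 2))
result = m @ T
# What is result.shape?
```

(3, 4, 6, 2)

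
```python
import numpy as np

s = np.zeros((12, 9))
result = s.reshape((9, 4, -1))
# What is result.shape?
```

(9, 4, 3)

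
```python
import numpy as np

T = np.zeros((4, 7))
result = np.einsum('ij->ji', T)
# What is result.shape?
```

(7, 4)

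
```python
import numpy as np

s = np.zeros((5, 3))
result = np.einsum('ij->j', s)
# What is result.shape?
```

(3,)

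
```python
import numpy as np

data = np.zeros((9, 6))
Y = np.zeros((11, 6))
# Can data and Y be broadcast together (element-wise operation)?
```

No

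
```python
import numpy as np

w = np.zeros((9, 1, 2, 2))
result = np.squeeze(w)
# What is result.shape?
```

(9, 2, 2)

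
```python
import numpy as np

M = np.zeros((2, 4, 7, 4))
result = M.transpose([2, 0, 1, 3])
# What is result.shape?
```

(7, 2, 4, 4)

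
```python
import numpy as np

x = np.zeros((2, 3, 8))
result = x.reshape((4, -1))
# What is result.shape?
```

(4, 12)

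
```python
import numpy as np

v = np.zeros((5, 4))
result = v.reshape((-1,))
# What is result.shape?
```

(20,)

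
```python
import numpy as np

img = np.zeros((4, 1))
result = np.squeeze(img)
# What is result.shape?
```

(4,)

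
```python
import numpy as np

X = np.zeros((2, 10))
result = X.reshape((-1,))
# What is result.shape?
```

(20,)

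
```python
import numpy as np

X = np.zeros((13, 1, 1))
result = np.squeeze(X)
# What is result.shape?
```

(13,)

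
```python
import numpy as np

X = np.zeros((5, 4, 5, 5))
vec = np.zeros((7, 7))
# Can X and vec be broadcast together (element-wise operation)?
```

No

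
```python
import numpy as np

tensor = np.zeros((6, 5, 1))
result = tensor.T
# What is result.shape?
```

(1, 5, 6)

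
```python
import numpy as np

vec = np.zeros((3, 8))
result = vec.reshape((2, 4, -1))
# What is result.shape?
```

(2, 4, 3)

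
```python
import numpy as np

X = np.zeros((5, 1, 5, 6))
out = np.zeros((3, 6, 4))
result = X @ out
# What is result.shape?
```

(5, 3, 5, 4)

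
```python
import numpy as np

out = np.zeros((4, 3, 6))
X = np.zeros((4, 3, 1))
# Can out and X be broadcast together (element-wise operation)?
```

Yes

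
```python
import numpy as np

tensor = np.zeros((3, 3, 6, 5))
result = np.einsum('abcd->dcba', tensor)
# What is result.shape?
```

(5, 6, 3, 3)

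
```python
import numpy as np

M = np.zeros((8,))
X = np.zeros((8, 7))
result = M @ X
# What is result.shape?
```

(7,)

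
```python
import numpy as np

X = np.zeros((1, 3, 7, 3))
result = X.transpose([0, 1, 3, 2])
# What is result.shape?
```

(1, 3, 3, 7)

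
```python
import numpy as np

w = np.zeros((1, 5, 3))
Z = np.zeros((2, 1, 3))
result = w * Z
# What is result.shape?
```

(2, 5, 3)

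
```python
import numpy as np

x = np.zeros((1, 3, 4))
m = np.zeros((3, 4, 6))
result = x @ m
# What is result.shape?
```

(3, 3, 6)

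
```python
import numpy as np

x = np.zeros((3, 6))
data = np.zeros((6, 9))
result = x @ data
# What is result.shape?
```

(3, 9)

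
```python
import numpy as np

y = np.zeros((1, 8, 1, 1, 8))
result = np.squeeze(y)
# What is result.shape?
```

(8, 8)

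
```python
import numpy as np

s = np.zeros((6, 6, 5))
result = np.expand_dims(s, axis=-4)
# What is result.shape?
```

(1, 6, 6, 5)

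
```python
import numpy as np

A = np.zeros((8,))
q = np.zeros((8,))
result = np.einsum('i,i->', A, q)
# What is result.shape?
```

()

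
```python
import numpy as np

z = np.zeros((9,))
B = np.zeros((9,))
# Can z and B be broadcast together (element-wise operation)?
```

Yes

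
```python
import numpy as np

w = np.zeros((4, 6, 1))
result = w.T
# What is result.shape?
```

(1, 6, 4)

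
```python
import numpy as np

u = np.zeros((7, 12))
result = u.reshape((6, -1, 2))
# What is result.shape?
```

(6, 7, 2)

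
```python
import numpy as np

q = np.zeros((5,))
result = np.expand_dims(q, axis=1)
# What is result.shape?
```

(5, 1)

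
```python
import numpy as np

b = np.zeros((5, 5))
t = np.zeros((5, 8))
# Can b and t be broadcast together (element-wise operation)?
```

No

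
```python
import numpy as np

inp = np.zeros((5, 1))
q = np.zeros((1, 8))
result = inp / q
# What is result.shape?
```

(5, 8)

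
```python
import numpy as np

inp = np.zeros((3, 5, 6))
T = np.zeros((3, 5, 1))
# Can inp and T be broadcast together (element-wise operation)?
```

Yes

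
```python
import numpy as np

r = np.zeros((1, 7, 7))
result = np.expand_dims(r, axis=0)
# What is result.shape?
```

(1, 1, 7, 7)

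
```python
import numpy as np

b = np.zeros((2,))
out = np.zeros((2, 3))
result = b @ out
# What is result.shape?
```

(3,)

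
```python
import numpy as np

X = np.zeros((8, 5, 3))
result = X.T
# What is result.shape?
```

(3, 5, 8)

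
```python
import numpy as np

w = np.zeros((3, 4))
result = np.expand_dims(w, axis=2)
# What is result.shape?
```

(3, 4, 1)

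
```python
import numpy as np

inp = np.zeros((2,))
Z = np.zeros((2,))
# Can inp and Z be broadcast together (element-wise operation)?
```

Yes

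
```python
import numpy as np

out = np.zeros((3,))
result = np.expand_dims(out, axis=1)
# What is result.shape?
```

(3, 1)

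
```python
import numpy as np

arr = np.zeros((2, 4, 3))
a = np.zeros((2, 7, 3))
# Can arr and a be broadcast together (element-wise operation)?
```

No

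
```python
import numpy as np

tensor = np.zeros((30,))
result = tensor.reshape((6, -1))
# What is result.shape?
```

(6, 5)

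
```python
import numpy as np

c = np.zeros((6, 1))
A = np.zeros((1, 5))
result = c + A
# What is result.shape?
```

(6, 5)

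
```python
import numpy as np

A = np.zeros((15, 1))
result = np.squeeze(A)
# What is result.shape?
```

(15,)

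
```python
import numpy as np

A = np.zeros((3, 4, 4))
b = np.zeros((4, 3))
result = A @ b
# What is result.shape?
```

(3, 4, 3)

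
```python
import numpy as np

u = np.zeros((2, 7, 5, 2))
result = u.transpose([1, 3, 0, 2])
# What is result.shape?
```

(7, 2, 2, 5)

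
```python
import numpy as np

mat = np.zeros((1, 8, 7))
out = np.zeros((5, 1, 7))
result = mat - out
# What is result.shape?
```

(5, 8, 7)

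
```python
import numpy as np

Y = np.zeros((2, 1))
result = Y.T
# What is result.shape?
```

(1, 2)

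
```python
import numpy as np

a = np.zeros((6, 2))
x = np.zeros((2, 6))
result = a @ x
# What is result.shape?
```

(6, 6)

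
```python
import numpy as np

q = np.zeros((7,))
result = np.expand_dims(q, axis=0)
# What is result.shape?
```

(1, 7)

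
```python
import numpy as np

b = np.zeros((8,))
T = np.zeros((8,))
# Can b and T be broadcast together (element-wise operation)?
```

Yes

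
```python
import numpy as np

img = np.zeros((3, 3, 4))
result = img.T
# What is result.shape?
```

(4, 3, 3)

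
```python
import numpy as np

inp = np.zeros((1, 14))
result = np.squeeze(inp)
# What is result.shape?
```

(14,)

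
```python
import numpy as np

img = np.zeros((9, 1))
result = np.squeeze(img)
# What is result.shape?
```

(9,)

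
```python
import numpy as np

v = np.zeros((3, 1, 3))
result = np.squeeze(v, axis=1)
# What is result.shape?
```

(3, 3)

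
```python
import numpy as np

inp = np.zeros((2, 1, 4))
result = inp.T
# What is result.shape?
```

(4, 1, 2)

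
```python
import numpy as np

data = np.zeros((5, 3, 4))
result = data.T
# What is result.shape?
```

(4, 3, 5)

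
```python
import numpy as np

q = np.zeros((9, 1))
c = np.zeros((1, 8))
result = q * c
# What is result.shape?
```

(9, 8)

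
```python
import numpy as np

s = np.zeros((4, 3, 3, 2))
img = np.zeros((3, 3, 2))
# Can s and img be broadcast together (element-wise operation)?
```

Yes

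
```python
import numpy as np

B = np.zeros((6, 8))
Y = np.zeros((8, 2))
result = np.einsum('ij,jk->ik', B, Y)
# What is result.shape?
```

(6, 2)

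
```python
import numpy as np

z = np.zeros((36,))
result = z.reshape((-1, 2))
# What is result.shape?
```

(18, 2)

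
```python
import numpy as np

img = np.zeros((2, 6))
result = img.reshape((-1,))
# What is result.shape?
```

(12,)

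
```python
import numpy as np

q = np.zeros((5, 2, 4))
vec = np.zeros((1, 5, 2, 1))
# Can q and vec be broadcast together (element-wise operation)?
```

Yes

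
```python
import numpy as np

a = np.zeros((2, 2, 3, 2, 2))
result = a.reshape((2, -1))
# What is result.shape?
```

(2, 24)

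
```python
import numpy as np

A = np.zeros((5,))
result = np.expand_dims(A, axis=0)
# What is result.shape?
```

(1, 5)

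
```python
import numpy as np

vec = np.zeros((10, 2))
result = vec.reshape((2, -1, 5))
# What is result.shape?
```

(2, 2, 5)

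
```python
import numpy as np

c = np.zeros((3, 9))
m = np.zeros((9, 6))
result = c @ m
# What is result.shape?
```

(3, 6)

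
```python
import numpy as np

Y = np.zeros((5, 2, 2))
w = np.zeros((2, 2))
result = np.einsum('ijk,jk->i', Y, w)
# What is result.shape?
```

(5,)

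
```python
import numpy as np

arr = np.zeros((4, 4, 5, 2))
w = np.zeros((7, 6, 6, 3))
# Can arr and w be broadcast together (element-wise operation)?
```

No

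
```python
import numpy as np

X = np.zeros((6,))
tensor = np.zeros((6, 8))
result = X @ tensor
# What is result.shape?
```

(8,)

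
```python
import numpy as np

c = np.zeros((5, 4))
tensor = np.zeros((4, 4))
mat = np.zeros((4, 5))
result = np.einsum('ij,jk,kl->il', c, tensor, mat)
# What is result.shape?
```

(5, 5)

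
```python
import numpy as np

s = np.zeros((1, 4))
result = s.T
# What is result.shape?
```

(4, 1)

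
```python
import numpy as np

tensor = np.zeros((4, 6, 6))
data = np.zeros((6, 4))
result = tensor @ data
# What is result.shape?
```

(4, 6, 4)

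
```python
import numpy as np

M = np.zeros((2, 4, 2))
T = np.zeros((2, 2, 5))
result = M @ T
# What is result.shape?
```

(2, 4, 5)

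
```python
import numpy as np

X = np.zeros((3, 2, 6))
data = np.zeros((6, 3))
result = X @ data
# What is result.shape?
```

(3, 2, 3)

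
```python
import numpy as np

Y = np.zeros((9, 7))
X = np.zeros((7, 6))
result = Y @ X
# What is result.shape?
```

(9, 6)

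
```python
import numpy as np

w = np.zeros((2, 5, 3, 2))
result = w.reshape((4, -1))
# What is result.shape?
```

(4, 15)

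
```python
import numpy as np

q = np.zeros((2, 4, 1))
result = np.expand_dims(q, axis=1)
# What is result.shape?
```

(2, 1, 4, 1)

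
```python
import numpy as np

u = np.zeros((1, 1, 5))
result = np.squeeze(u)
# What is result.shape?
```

(5,)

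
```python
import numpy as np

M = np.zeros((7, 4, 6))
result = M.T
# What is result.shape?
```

(6, 4, 7)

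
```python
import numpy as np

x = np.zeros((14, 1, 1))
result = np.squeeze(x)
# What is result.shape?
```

(14,)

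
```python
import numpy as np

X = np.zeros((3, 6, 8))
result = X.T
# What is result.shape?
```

(8, 6, 3)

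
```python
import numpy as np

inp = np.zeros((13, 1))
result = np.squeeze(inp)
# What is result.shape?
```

(13,)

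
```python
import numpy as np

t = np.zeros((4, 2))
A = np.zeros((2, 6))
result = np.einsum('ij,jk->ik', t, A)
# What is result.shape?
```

(4, 6)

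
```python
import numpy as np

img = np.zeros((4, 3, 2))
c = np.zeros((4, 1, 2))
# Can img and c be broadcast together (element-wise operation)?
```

Yes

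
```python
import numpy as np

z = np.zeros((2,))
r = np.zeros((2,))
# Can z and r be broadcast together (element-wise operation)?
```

Yes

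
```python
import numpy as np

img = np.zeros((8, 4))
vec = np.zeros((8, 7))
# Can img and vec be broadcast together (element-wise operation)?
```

No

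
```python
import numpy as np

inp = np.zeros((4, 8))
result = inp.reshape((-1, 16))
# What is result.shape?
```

(2, 16)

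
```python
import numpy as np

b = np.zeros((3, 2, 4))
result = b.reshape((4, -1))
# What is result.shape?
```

(4, 6)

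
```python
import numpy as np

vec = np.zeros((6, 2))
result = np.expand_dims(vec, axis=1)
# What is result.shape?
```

(6, 1, 2)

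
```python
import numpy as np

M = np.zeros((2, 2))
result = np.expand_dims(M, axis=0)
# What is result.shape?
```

(1, 2, 2)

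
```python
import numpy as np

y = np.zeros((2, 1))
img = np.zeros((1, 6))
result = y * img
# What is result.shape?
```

(2, 6)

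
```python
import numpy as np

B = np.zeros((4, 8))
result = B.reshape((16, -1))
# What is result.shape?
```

(16, 2)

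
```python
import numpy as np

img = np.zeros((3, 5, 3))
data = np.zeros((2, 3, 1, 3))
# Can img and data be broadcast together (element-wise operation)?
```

Yes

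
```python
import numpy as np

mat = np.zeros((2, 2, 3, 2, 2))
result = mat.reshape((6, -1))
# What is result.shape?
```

(6, 8)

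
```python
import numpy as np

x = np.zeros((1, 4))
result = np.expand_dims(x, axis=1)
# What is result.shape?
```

(1, 1, 4)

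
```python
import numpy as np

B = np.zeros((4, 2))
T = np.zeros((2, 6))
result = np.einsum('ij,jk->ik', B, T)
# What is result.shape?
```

(4, 6)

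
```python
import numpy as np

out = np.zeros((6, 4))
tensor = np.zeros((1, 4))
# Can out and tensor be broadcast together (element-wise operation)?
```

Yes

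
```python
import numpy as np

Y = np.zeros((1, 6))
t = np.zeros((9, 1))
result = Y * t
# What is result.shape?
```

(9, 6)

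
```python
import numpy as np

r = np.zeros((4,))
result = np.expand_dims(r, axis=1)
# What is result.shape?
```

(4, 1)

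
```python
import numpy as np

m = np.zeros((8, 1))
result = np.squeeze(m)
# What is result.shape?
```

(8,)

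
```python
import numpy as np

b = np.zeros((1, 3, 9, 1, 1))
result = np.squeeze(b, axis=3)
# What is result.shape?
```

(1, 3, 9, 1)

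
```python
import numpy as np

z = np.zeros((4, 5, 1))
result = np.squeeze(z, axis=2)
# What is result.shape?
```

(4, 5)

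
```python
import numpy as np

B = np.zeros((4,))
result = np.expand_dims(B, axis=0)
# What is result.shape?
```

(1, 4)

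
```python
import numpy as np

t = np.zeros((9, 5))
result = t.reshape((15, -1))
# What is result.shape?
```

(15, 3)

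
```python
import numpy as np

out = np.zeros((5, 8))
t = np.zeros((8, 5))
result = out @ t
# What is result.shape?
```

(5, 5)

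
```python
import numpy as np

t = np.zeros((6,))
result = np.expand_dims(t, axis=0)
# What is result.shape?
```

(1, 6)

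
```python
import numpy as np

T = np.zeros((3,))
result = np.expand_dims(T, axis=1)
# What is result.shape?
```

(3, 1)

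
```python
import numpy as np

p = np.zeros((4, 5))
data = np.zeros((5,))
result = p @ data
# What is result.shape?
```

(4,)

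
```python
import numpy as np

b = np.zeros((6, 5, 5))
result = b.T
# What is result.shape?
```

(5, 5, 6)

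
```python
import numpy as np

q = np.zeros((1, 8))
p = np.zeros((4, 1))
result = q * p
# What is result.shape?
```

(4, 8)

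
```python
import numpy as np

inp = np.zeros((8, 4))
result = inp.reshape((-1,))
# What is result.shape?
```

(32,)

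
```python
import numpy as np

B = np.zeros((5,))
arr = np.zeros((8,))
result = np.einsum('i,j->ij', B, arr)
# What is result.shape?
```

(5, 8)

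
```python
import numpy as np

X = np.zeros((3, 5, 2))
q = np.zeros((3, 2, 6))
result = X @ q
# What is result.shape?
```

(3, 5, 6)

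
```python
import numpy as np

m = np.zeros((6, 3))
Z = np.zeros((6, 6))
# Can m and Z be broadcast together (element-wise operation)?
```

No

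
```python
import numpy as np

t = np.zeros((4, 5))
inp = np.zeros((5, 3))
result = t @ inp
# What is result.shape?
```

(4, 3)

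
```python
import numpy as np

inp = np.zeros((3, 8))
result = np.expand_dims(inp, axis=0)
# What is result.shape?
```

(1, 3, 8)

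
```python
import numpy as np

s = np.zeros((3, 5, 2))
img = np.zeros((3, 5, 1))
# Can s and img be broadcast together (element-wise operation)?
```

Yes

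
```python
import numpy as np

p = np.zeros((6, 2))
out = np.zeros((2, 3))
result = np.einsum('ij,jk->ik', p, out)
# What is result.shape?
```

(6, 3)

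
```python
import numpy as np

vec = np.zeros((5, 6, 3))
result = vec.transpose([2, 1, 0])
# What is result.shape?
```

(3, 6, 5)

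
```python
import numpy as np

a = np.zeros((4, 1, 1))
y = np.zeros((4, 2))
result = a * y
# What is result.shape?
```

(4, 4, 2)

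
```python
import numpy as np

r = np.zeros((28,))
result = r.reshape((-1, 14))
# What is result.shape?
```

(2, 14)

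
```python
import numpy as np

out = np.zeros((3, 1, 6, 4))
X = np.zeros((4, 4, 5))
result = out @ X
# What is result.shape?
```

(3, 4, 6, 5)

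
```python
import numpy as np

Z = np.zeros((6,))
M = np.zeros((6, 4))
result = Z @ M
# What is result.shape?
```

(4,)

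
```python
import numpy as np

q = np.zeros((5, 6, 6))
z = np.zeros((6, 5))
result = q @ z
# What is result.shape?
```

(5, 6, 5)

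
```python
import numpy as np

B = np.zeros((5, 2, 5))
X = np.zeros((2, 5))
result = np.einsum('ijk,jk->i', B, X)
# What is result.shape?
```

(5,)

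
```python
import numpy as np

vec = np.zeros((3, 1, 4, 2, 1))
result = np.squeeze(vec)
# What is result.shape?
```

(3, 4, 2)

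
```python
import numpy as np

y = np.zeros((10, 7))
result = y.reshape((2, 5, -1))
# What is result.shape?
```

(2, 5, 7)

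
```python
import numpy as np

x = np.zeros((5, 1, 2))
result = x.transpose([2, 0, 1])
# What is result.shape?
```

(2, 5, 1)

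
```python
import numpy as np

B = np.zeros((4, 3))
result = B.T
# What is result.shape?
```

(3, 4)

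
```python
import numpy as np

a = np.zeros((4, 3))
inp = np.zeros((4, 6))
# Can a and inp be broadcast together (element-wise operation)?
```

No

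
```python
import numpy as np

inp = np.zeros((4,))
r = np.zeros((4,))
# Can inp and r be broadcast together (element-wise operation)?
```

Yes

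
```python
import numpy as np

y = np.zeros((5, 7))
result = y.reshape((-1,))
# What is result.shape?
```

(35,)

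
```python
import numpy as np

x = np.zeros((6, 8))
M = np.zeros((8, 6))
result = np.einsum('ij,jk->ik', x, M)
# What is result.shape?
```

(6, 6)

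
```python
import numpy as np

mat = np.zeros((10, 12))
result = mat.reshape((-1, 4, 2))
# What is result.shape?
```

(15, 4, 2)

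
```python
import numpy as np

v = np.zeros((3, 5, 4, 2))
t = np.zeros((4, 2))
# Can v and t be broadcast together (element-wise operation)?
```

Yes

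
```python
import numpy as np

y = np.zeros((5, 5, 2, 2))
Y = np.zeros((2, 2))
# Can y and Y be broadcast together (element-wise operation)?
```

Yes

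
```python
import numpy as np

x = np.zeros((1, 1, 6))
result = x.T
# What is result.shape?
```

(6, 1, 1)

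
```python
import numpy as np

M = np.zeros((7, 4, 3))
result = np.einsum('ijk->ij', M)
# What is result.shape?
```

(7, 4)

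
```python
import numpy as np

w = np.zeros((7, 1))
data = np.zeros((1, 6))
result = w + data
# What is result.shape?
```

(7, 6)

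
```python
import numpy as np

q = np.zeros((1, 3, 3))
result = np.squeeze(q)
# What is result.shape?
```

(3, 3)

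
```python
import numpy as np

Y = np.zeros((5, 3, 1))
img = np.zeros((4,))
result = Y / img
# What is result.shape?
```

(5, 3, 4)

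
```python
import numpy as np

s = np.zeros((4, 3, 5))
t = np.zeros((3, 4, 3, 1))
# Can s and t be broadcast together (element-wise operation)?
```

Yes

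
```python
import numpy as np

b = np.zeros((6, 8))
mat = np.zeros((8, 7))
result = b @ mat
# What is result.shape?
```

(6, 7)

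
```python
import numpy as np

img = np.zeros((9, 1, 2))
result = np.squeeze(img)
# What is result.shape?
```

(9, 2)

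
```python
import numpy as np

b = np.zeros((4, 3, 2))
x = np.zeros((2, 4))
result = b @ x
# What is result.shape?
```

(4, 3, 4)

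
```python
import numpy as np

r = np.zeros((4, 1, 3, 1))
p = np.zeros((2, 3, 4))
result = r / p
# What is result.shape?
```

(4, 2, 3, 4)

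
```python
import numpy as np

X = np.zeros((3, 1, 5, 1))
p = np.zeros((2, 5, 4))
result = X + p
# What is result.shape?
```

(3, 2, 5, 4)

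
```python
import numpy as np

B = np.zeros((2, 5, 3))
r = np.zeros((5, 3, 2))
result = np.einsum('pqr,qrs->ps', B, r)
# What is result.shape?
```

(2, 2)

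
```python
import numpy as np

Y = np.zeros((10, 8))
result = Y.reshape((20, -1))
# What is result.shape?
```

(20, 4)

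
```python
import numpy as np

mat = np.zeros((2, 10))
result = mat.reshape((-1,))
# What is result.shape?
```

(20,)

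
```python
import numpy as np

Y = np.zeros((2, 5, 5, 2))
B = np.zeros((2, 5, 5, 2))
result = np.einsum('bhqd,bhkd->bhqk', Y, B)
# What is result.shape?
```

(2, 5, 5, 5)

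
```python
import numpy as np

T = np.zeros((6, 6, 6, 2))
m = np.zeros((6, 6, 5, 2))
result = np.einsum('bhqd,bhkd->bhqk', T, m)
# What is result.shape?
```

(6, 6, 6, 5)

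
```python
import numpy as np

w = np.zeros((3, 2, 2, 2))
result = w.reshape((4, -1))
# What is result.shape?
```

(4, 6)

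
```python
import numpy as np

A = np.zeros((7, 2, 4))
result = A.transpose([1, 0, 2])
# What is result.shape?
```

(2, 7, 4)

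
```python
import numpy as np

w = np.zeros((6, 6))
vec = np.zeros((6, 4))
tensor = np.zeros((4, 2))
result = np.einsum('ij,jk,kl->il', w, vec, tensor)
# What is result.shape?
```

(6, 2)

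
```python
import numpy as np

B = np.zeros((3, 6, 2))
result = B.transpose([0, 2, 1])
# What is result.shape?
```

(3, 2, 6)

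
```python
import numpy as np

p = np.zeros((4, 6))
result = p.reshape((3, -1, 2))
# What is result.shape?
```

(3, 4, 2)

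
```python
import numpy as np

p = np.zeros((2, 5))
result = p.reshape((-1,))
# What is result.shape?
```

(10,)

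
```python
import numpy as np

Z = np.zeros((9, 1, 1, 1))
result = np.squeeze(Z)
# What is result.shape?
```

(9,)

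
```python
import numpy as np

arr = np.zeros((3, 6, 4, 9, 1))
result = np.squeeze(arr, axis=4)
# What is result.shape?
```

(3, 6, 4, 9)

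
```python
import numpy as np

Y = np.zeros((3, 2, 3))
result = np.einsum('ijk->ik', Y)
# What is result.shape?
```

(3, 3)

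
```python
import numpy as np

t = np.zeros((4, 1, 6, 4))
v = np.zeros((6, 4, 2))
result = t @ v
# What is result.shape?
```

(4, 6, 6, 2)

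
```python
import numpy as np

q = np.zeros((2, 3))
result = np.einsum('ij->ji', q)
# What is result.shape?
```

(3, 2)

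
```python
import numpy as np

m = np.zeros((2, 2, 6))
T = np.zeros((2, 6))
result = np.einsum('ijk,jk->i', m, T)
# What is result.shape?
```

(2,)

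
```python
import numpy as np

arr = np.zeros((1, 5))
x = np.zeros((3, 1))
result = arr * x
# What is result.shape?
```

(3, 5)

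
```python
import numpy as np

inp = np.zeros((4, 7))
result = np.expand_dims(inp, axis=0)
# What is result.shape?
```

(1, 4, 7)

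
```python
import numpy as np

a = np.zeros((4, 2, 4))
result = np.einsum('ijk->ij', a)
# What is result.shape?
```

(4, 2)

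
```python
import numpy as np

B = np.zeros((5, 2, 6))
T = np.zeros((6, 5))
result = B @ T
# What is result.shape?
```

(5, 2, 5)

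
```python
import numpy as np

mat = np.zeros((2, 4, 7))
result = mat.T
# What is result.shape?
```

(7, 4, 2)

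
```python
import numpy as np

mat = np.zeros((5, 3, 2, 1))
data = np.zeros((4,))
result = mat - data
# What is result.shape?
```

(5, 3, 2, 4)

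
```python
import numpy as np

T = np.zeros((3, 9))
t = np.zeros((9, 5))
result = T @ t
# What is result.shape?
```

(3, 5)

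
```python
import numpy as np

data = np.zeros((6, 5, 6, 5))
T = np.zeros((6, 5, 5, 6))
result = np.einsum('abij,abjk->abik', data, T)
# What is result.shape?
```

(6, 5, 6, 6)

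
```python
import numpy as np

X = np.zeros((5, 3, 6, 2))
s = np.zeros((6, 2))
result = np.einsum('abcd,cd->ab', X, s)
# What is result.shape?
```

(5, 3)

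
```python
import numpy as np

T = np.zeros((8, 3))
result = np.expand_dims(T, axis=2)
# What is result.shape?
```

(8, 3, 1)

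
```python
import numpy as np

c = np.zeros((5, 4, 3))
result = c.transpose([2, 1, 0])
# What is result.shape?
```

(3, 4, 5)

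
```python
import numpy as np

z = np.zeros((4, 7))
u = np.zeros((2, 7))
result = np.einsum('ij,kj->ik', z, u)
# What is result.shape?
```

(4, 2)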